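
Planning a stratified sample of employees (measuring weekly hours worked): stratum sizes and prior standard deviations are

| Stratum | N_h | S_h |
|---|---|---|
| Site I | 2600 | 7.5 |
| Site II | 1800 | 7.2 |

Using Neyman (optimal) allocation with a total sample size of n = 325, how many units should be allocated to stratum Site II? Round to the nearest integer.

130

Neyman allocation: n_h = n · N_h S_h / Σ N_i S_i, with n = 325.
  stratum Site I: N_h·S_h = 2600·7.5 = 19500.00
  stratum Site II: N_h·S_h = 1800·7.2 = 12960.00
Σ N_h S_h = 32460.00
n for stratum Site II = 325·12960.00/32460.00 = 129.760 → 130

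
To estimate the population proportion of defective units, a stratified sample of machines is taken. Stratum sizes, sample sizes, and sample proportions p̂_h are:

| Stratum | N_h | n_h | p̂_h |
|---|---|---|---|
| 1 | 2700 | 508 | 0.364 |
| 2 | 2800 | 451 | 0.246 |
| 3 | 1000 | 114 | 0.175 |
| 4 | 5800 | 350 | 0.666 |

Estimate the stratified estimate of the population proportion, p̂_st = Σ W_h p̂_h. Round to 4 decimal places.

p̂_st ≈ 0.4642

N = 12300; stratum weights W_h = N_h/N.
p̂_st = Σ W_h p̂_h = (2700·0.364 + 2800·0.246 + 1000·0.175 + 5800·0.666)/12300 = 0.46418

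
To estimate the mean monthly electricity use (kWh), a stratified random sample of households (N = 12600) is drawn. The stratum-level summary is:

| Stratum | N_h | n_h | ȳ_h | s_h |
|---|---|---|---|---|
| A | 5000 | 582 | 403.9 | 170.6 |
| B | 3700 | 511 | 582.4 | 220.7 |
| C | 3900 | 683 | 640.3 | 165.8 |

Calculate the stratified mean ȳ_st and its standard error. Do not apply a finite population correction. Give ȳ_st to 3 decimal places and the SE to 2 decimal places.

ȳ_st = Σ W_h ȳ_h = (5000·403.9 + 3700·582.4 + 3900·640.3)/12600 = 529.48810
V̂(ȳ_st) = Σ W_h² s_h²/n_h, with W_h = N_h/N and N = 12600:
  stratum A: (5000/12600)²·170.6²/582 = 7.8747
  stratum B: (3700/12600)²·220.7²/511 = 8.21951
  stratum C: (3900/12600)²·165.8²/683 = 3.856
V̂(ȳ_st) = 19.9502
SE(ȳ_st) = √19.9502 = 4.46657

ȳ_st ≈ 529.488, SE ≈ 4.47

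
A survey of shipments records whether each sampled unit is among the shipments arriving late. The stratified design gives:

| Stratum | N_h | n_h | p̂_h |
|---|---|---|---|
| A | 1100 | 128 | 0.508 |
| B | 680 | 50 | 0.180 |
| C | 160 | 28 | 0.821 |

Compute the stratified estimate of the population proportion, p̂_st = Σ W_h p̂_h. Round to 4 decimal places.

N = 1940; stratum weights W_h = N_h/N.
p̂_st = Σ W_h p̂_h = (1100·0.508 + 680·0.180 + 160·0.821)/1940 = 0.41885

p̂_st ≈ 0.4188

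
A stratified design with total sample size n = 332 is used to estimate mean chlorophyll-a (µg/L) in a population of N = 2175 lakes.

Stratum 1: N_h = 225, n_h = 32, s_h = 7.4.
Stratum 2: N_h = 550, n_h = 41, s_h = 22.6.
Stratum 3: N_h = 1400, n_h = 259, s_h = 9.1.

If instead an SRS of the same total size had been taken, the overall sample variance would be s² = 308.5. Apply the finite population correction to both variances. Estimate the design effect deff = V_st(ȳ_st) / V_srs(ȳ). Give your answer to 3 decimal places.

V̂(ȳ_st) = Σ W_h² (1 − n_h/N_h) s_h²/n_h, with W_h = N_h/N and N = 2175:
  stratum 1: (225/2175)²·(1 − 32/225)·7.4²/32 = 0.0157085
  stratum 2: (550/2175)²·(1 − 41/550)·22.6²/41 = 0.737216
  stratum 3: (1400/2175)²·(1 − 259/1400)·9.1²/259 = 0.107964
V_st = 0.860889
V_srs = (1 − 332/2175)·308.5/332 = 0.787378
deff = V_st / V_srs = 0.860889/0.787378 = 1.0934

deff ≈ 1.093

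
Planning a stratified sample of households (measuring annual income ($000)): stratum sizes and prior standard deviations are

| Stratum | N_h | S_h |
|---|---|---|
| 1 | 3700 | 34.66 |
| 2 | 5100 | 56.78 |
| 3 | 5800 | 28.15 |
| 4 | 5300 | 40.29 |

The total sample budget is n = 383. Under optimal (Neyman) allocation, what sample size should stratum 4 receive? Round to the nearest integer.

Neyman allocation: n_h = n · N_h S_h / Σ N_i S_i, with n = 383.
  stratum 1: N_h·S_h = 3700·34.66 = 128242.00
  stratum 2: N_h·S_h = 5100·56.78 = 289578.00
  stratum 3: N_h·S_h = 5800·28.15 = 163270.00
  stratum 4: N_h·S_h = 5300·40.29 = 213537.00
Σ N_h S_h = 794627.00
n for stratum 4 = 383·213537.00/794627.00 = 102.922 → 103

103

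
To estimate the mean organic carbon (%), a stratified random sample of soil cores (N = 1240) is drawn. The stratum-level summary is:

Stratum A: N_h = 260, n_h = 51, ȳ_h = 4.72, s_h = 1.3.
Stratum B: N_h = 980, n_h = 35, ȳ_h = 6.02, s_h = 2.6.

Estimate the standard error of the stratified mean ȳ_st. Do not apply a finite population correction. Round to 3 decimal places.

SE(ȳ_st) ≈ 0.349

V̂(ȳ_st) = Σ W_h² s_h²/n_h, with W_h = N_h/N and N = 1240:
  stratum A: (260/1240)²·1.3²/51 = 0.00145687
  stratum B: (980/1240)²·2.6²/35 = 0.120639
V̂(ȳ_st) = 0.122096
SE(ȳ_st) = √0.122096 = 0.349422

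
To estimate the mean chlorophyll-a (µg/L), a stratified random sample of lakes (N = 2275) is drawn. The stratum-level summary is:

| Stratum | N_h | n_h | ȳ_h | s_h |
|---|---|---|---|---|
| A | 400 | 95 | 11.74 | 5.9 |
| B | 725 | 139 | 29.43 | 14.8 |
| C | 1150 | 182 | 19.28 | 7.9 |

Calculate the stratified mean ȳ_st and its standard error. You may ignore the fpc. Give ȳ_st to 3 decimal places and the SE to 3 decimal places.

ȳ_st ≈ 21.189, SE ≈ 0.509

ȳ_st = Σ W_h ȳ_h = (400·11.74 + 725·29.43 + 1150·19.28)/2275 = 21.18890
V̂(ȳ_st) = Σ W_h² s_h²/n_h, with W_h = N_h/N and N = 2275:
  stratum A: (400/2275)²·5.9²/95 = 0.0113276
  stratum B: (725/2275)²·14.8²/139 = 0.160038
  stratum C: (1150/2275)²·7.9²/182 = 0.0876225
V̂(ȳ_st) = 0.258988
SE(ȳ_st) = √0.258988 = 0.508908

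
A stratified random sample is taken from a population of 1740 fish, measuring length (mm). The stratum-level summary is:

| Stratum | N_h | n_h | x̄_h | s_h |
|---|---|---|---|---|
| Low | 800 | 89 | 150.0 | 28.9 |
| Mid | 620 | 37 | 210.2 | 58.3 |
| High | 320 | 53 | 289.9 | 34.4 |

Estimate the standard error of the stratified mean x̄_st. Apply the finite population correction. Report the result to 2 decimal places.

SE(x̄_st) ≈ 3.66

V̂(x̄_st) = Σ W_h² (1 − n_h/N_h) s_h²/n_h, with W_h = N_h/N and N = 1740:
  stratum Low: (800/1740)²·(1 − 89/800)·28.9²/89 = 1.76306
  stratum Mid: (620/1740)²·(1 − 37/620)·58.3²/37 = 10.9672
  stratum High: (320/1740)²·(1 − 53/320)·34.4²/53 = 0.630092
V̂(x̄_st) = 13.3604
SE(x̄_st) = √13.3604 = 3.65519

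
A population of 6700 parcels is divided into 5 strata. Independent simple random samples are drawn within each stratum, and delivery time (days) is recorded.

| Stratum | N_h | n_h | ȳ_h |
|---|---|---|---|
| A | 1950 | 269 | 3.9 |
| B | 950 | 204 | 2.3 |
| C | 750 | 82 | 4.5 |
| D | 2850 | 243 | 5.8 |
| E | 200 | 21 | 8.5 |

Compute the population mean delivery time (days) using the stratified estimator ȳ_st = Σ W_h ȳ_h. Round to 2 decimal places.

N = Σ N_h = 6700. Stratum weights W_h = N_h/N.
ȳ_st = (1950·3.9 + 950·2.3 + 750·4.5 + 2850·5.8 + 200·8.5) / 6700 = 4.6858

ȳ_st ≈ 4.69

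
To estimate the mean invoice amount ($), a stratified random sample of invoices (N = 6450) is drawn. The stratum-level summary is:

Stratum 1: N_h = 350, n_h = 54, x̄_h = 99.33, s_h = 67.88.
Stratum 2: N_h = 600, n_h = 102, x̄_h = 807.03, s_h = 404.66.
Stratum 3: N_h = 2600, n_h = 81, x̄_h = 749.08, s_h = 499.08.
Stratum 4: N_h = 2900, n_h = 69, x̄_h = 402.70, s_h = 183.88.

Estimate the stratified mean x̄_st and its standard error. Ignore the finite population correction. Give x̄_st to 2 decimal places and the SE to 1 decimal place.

x̄_st ≈ 563.48, SE ≈ 24.8

x̄_st = Σ W_h x̄_h = (350·99.33 + 600·807.03 + 2600·749.08 + 2900·402.70)/6450 = 563.47620
V̂(x̄_st) = Σ W_h² s_h²/n_h, with W_h = N_h/N and N = 6450:
  stratum 1: (350/6450)²·67.88²/54 = 0.25125
  stratum 2: (600/6450)²·404.66²/102 = 13.892
  stratum 3: (2600/6450)²·499.08²/81 = 499.669
  stratum 4: (2900/6450)²·183.88²/69 = 99.0596
V̂(x̄_st) = 612.872
SE(x̄_st) = √612.872 = 24.7563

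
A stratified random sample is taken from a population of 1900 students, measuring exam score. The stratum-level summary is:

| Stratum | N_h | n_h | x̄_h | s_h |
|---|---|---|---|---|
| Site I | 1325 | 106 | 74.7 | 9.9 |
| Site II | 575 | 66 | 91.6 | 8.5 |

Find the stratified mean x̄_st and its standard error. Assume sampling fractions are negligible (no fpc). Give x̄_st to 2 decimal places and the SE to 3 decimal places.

x̄_st ≈ 79.81, SE ≈ 0.742

x̄_st = Σ W_h x̄_h = (1325·74.7 + 575·91.6)/1900 = 79.81447
V̂(x̄_st) = Σ W_h² s_h²/n_h, with W_h = N_h/N and N = 1900:
  stratum Site I: (1325/1900)²·9.9²/106 = 0.449665
  stratum Site II: (575/1900)²·8.5²/66 = 0.100259
V̂(x̄_st) = 0.549924
SE(x̄_st) = √0.549924 = 0.741568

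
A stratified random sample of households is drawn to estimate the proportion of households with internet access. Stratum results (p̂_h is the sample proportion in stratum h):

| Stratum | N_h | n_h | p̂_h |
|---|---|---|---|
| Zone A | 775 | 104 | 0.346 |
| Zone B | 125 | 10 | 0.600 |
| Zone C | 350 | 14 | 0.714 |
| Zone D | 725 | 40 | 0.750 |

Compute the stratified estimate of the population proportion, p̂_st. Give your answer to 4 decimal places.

N = 1975; stratum weights W_h = N_h/N.
p̂_st = Σ W_h p̂_h = (775·0.346 + 125·0.600 + 350·0.714 + 725·0.750)/1975 = 0.57559

p̂_st ≈ 0.5756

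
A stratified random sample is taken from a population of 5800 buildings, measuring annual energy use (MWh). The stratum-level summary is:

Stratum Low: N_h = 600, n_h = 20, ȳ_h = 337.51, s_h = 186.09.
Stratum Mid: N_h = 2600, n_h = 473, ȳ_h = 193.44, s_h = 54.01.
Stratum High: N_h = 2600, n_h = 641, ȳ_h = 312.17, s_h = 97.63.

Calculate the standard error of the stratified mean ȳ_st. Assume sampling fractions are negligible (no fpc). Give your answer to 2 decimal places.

V̂(ȳ_st) = Σ W_h² s_h²/n_h, with W_h = N_h/N and N = 5800:
  stratum Low: (600/5800)²·186.09²/20 = 18.5295
  stratum Mid: (2600/5800)²·54.01²/473 = 1.2393
  stratum High: (2600/5800)²·97.63²/641 = 2.98813
V̂(ȳ_st) = 22.7569
SE(ȳ_st) = √22.7569 = 4.77042

SE(ȳ_st) ≈ 4.77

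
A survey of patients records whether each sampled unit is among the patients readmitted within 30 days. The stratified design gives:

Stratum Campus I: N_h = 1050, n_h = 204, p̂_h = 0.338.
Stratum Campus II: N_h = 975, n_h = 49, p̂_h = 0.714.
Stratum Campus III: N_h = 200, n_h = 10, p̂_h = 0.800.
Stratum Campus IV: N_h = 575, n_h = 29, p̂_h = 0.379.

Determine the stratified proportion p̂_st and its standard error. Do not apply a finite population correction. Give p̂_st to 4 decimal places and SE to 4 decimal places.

N = 2800; stratum weights W_h = N_h/N.
p̂_st = Σ W_h p̂_h = (1050·0.338 + 975·0.714 + 200·0.800 + 575·0.379)/2800 = 0.51035
V̂(p̂_st) = Σ W_h² p̂_h(1−p̂_h)/(n_h−1):
  stratum Campus I: (1050/2800)²·0.338·0.662/203 = 0.000155003
  stratum Campus II: (975/2800)²·0.714·0.286/48 = 0.000515841
  stratum Campus III: (200/2800)²·0.800·0.200/9 = 9.07029e-05
  stratum Campus IV: (575/2800)²·0.379·0.621/28 = 0.000354481
V̂(p̂_st) = 0.00111603; SE = √V̂ = 0.033407

p̂_st ≈ 0.5103, SE ≈ 0.0334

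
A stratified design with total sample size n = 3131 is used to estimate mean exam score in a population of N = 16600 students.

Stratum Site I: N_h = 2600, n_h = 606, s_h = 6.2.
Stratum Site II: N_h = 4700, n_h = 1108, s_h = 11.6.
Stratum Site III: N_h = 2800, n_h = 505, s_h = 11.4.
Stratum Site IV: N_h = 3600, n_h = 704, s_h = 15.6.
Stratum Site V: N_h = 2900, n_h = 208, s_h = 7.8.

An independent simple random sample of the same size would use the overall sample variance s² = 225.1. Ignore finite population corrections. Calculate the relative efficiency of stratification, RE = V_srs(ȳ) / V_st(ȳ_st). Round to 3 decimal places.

V̂(ȳ_st) = Σ W_h² s_h²/n_h, with W_h = N_h/N and N = 16600:
  stratum Site I: (2600/16600)²·6.2²/606 = 0.00155611
  stratum Site II: (4700/16600)²·11.6²/1108 = 0.00973544
  stratum Site III: (2800/16600)²·11.4²/505 = 0.00732181
  stratum Site IV: (3600/16600)²·15.6²/704 = 0.0162579
  stratum Site V: (2900/16600)²·7.8²/208 = 0.008927
V_st = 0.0437983
V_srs = s²/n = 225.1/3131 = 0.071894
Relative efficiency = V_srs / V_st = 0.071894/0.0437983 = 1.6415

RE ≈ 1.641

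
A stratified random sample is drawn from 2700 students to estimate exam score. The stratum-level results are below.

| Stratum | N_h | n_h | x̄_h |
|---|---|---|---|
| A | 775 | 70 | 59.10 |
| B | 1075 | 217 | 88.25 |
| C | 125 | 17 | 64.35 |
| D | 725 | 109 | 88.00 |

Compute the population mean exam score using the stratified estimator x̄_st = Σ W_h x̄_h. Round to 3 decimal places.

N = Σ N_h = 2700. Stratum weights W_h = N_h/N.
x̄_st = (775·59.10 + 1075·88.25 + 125·64.35 + 725·88.00) / 2700 = 78.70926

x̄_st ≈ 78.709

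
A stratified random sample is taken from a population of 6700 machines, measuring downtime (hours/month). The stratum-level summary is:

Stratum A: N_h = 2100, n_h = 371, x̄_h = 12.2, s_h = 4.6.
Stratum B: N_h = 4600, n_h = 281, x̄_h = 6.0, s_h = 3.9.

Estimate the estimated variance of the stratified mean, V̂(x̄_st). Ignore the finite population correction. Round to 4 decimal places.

V̂(x̄_st) ≈ 0.0311

V̂(x̄_st) = Σ W_h² s_h²/n_h, with W_h = N_h/N and N = 6700:
  stratum A: (2100/6700)²·4.6²/371 = 0.00560313
  stratum B: (4600/6700)²·3.9²/281 = 0.0255146
V̂(x̄_st) = 0.0311177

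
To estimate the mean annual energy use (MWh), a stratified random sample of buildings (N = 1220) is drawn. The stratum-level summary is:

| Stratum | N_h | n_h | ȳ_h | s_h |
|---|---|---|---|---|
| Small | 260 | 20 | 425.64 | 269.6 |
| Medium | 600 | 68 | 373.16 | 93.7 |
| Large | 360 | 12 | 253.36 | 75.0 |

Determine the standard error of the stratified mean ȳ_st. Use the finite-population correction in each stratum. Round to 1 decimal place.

V̂(ȳ_st) = Σ W_h² (1 − n_h/N_h) s_h²/n_h, with W_h = N_h/N and N = 1220:
  stratum Small: (260/1220)²·(1 − 20/260)·269.6²/20 = 152.361
  stratum Medium: (600/1220)²·(1 − 68/600)·93.7²/68 = 27.6894
  stratum Large: (360/1220)²·(1 − 12/360)·75.0²/12 = 39.4551
V̂(ȳ_st) = 219.506
SE(ȳ_st) = √219.506 = 14.8157

SE(ȳ_st) ≈ 14.8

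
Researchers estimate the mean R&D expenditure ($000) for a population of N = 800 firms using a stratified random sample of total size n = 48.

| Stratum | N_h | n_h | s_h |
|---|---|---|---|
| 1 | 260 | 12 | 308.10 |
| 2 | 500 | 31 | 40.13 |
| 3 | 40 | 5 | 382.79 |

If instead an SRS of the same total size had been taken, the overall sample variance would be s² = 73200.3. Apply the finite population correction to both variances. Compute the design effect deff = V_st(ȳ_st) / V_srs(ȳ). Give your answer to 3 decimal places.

V̂(ȳ_st) = Σ W_h² (1 − n_h/N_h) s_h²/n_h, with W_h = N_h/N and N = 800:
  stratum 1: (260/800)²·(1 − 12/260)·308.10²/12 = 796.98
  stratum 2: (500/800)²·(1 − 31/500)·40.13²/31 = 19.0344
  stratum 3: (40/800)²·(1 − 5/40)·382.79²/5 = 64.1061
V_st = 880.12
V_srs = (1 − 48/800)·73200.3/48 = 1433.51
deff = V_st / V_srs = 880.12/1433.51 = 0.6140

deff ≈ 0.614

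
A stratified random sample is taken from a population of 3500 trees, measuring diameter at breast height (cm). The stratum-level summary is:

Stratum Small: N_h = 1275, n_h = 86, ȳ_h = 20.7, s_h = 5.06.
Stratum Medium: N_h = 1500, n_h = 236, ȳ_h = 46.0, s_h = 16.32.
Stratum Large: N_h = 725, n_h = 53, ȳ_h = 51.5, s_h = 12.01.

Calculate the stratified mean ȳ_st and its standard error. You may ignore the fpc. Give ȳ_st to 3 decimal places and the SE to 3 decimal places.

ȳ_st ≈ 37.923, SE ≈ 0.603

ȳ_st = Σ W_h ȳ_h = (1275·20.7 + 1500·46.0 + 725·51.5)/3500 = 37.92286
V̂(ȳ_st) = Σ W_h² s_h²/n_h, with W_h = N_h/N and N = 3500:
  stratum Small: (1275/3500)²·5.06²/86 = 0.0395082
  stratum Medium: (1500/3500)²·16.32²/236 = 0.207288
  stratum Large: (725/3500)²·12.01²/53 = 0.116775
V̂(ȳ_st) = 0.363571
SE(ȳ_st) = √0.363571 = 0.602969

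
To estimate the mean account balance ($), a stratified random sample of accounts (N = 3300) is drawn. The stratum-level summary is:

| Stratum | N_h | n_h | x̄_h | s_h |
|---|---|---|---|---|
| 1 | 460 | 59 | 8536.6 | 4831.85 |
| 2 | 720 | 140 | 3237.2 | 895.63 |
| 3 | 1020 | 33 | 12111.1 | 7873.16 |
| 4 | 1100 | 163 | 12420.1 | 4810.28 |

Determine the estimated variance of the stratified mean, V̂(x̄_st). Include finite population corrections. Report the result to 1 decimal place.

V̂(x̄_st) = Σ W_h² (1 − n_h/N_h) s_h²/n_h, with W_h = N_h/N and N = 3300:
  stratum 1: (460/3300)²·(1 − 59/460)·4831.85²/59 = 6702.69
  stratum 2: (720/3300)²·(1 − 140/720)·895.63²/140 = 219.716
  stratum 3: (1020/3300)²·(1 − 33/1020)·7873.16²/33 = 173650
  stratum 4: (1100/3300)²·(1 − 163/1100)·4810.28²/163 = 13435.6
V̂(x̄_st) = 194008

V̂(x̄_st) ≈ 194007.6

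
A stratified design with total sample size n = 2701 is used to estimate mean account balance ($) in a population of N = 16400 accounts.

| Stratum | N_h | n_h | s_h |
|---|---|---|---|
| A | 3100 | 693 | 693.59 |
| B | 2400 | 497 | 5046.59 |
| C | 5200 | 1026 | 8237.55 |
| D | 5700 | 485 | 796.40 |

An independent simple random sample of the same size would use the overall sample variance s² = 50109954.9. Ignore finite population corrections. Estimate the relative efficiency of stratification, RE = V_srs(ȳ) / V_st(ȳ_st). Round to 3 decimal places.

V̂(ȳ_st) = Σ W_h² s_h²/n_h, with W_h = N_h/N and N = 16400:
  stratum A: (3100/16400)²·693.59²/693 = 24.8032
  stratum B: (2400/16400)²·5046.59²/497 = 1097.42
  stratum C: (5200/16400)²·8237.55²/1026 = 6649.17
  stratum D: (5700/16400)²·796.40²/485 = 157.973
V_st = 7929.38
V_srs = s²/n = 50109954.9/2701 = 18552.4
Relative efficiency = V_srs / V_st = 18552.4/7929.38 = 2.3397

RE ≈ 2.340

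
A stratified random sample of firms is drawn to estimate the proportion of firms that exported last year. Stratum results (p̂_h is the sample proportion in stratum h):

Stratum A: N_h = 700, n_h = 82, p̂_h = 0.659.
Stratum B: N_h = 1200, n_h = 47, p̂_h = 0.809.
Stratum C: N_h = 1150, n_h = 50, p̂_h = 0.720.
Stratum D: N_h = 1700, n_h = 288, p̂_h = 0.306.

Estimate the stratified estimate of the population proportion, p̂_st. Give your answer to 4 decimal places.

N = 4750; stratum weights W_h = N_h/N.
p̂_st = Σ W_h p̂_h = (700·0.659 + 1200·0.809 + 1150·0.720 + 1700·0.306)/4750 = 0.58533

p̂_st ≈ 0.5853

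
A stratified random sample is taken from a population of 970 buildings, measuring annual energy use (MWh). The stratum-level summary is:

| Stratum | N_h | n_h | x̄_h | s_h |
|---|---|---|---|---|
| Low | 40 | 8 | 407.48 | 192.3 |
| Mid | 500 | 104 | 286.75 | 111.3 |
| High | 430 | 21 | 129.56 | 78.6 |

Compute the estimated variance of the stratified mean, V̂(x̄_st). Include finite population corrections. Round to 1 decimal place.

V̂(x̄_st) ≈ 86.3

V̂(x̄_st) = Σ W_h² (1 − n_h/N_h) s_h²/n_h, with W_h = N_h/N and N = 970:
  stratum Low: (40/970)²·(1 − 8/40)·192.3²/8 = 6.28833
  stratum Mid: (500/970)²·(1 − 104/500)·111.3²/104 = 25.0656
  stratum High: (430/970)²·(1 − 21/430)·78.6²/21 = 54.9888
V̂(x̄_st) = 86.3427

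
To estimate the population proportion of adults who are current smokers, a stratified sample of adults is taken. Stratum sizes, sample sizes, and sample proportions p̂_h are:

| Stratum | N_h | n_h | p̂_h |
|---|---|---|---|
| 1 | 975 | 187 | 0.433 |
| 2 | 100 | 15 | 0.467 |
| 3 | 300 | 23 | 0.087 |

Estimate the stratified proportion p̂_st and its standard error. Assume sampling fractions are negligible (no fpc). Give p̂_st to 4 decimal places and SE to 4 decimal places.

N = 1375; stratum weights W_h = N_h/N.
p̂_st = Σ W_h p̂_h = (975·0.433 + 100·0.467 + 300·0.087)/1375 = 0.35998
V̂(p̂_st) = Σ W_h² p̂_h(1−p̂_h)/(n_h−1):
  stratum 1: (975/1375)²·0.433·0.567/186 = 0.000663685
  stratum 2: (100/1375)²·0.467·0.533/14 = 9.40396e-05
  stratum 3: (300/1375)²·0.087·0.913/22 = 0.000171872
V̂(p̂_st) = 0.000929596; SE = √V̂ = 0.0304893

p̂_st ≈ 0.3600, SE ≈ 0.0305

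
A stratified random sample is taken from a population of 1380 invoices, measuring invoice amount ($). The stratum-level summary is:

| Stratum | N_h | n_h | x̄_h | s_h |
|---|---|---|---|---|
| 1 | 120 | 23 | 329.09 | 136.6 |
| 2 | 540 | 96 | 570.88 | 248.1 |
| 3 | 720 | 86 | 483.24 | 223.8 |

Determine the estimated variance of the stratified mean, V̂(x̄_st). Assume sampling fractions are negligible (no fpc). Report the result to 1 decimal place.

V̂(x̄_st) = Σ W_h² s_h²/n_h, with W_h = N_h/N and N = 1380:
  stratum 1: (120/1380)²·136.6²/23 = 6.13448
  stratum 2: (540/1380)²·248.1²/96 = 98.1774
  stratum 3: (720/1380)²·223.8²/86 = 158.536
V̂(x̄_st) = 262.848

V̂(x̄_st) ≈ 262.8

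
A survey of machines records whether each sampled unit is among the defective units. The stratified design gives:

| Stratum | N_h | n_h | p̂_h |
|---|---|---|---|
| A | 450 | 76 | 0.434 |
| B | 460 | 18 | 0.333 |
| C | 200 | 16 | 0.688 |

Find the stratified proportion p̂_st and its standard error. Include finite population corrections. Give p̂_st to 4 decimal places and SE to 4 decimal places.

N = 1110; stratum weights W_h = N_h/N.
p̂_st = Σ W_h p̂_h = (450·0.434 + 460·0.333 + 200·0.688)/1110 = 0.43791
V̂(p̂_st) = Σ W_h² (1 − n_h/N_h) p̂_h(1−p̂_h)/(n_h−1):
  stratum A: (450/1110)²·(1 − 76/450)·0.434·0.566/75 = 0.000447387
  stratum B: (460/1110)²·(1 − 18/460)·0.333·0.667/17 = 0.00215603
  stratum C: (200/1110)²·(1 − 16/200)·0.688·0.312/15 = 0.000427419
V̂(p̂_st) = 0.00303084; SE = √V̂ = 0.055053

p̂_st ≈ 0.4379, SE ≈ 0.0551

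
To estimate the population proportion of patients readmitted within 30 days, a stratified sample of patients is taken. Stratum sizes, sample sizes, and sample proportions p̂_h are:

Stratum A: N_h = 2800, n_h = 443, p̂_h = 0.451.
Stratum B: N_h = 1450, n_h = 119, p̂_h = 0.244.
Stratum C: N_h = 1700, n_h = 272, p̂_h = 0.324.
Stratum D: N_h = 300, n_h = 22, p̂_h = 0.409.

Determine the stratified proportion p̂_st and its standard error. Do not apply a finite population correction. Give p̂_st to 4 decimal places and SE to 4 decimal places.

p̂_st ≈ 0.3664, SE ≈ 0.0168

N = 6250; stratum weights W_h = N_h/N.
p̂_st = Σ W_h p̂_h = (2800·0.451 + 1450·0.244 + 1700·0.324 + 300·0.409)/6250 = 0.36642
V̂(p̂_st) = Σ W_h² p̂_h(1−p̂_h)/(n_h−1):
  stratum A: (2800/6250)²·0.451·0.549/442 = 0.00011243
  stratum B: (1450/6250)²·0.244·0.756/118 = 8.41406e-05
  stratum C: (1700/6250)²·0.324·0.676/271 = 5.97944e-05
  stratum D: (300/6250)²·0.409·0.591/21 = 2.652e-05
V̂(p̂_st) = 0.000282885; SE = √V̂ = 0.0168192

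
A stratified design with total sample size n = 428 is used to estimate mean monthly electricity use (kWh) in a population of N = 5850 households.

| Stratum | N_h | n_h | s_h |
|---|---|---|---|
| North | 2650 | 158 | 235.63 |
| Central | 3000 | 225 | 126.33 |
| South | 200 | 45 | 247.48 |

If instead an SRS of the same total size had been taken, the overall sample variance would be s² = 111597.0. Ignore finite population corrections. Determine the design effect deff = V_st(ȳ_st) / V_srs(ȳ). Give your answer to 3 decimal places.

deff ≈ 0.354

V̂(ȳ_st) = Σ W_h² s_h²/n_h, with W_h = N_h/N and N = 5850:
  stratum North: (2650/5850)²·235.63²/158 = 72.1081
  stratum Central: (3000/5850)²·126.33²/225 = 18.6535
  stratum South: (200/5850)²·247.48²/45 = 1.5908
V_st = 92.3524
V_srs = s²/n = 111597.0/428 = 260.741
deff = V_st / V_srs = 92.3524/260.741 = 0.3542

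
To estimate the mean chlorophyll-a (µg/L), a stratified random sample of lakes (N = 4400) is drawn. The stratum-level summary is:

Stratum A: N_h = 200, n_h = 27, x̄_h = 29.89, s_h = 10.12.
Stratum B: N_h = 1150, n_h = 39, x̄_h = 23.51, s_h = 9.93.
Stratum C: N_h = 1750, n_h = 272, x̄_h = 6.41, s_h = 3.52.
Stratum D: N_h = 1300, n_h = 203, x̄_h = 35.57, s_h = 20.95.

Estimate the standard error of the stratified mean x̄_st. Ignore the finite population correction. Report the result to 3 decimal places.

V̂(x̄_st) = Σ W_h² s_h²/n_h, with W_h = N_h/N and N = 4400:
  stratum A: (200/4400)²·10.12²/27 = 0.00783704
  stratum B: (1150/4400)²·9.93²/39 = 0.172713
  stratum C: (1750/4400)²·3.52²/272 = 0.00720588
  stratum D: (1300/4400)²·20.95²/203 = 0.188735
V̂(x̄_st) = 0.376491
SE(x̄_st) = √0.376491 = 0.613589

SE(x̄_st) ≈ 0.614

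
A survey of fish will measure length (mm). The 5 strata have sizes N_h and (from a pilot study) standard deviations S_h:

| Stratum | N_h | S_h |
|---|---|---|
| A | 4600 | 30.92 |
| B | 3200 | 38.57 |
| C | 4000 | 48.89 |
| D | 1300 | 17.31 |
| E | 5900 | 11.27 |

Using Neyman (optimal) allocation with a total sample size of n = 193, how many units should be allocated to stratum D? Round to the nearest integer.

Neyman allocation: n_h = n · N_h S_h / Σ N_i S_i, with n = 193.
  stratum A: N_h·S_h = 4600·30.92 = 142232.00
  stratum B: N_h·S_h = 3200·38.57 = 123424.00
  stratum C: N_h·S_h = 4000·48.89 = 195560.00
  stratum D: N_h·S_h = 1300·17.31 = 22503.00
  stratum E: N_h·S_h = 5900·11.27 = 66493.00
Σ N_h S_h = 550212.00
n for stratum D = 193·22503.00/550212.00 = 7.893 → 8

8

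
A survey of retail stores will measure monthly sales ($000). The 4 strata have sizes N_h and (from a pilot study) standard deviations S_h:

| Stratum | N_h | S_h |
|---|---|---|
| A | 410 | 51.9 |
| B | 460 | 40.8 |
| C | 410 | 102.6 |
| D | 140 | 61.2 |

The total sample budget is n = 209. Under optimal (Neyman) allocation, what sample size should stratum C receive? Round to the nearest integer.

Neyman allocation: n_h = n · N_h S_h / Σ N_i S_i, with n = 209.
  stratum A: N_h·S_h = 410·51.9 = 21279.00
  stratum B: N_h·S_h = 460·40.8 = 18768.00
  stratum C: N_h·S_h = 410·102.6 = 42066.00
  stratum D: N_h·S_h = 140·61.2 = 8568.00
Σ N_h S_h = 90681.00
n for stratum C = 209·42066.00/90681.00 = 96.953 → 97

97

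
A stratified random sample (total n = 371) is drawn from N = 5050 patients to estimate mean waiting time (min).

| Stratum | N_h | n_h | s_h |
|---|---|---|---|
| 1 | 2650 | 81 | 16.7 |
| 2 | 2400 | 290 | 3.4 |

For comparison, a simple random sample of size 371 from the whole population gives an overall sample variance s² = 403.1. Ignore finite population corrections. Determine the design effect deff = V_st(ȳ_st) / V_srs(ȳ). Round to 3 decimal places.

V̂(ȳ_st) = Σ W_h² s_h²/n_h, with W_h = N_h/N and N = 5050:
  stratum 1: (2650/5050)²·16.7²/81 = 0.948106
  stratum 2: (2400/5050)²·3.4²/290 = 0.00900326
V_st = 0.957109
V_srs = s²/n = 403.1/371 = 1.08652
deff = V_st / V_srs = 0.957109/1.08652 = 0.8809

deff ≈ 0.881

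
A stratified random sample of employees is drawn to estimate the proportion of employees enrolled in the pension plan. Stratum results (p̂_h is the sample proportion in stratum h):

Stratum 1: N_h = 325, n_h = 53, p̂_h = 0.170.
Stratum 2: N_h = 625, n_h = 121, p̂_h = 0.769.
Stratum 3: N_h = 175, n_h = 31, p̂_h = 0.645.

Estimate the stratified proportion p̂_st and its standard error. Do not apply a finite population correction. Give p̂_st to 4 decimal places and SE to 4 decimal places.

N = 1125; stratum weights W_h = N_h/N.
p̂_st = Σ W_h p̂_h = (325·0.170 + 625·0.769 + 175·0.645)/1125 = 0.57667
V̂(p̂_st) = Σ W_h² p̂_h(1−p̂_h)/(n_h−1):
  stratum 1: (325/1125)²·0.170·0.830/52 = 0.000226457
  stratum 2: (625/1125)²·0.769·0.231/120 = 0.00045689
  stratum 3: (175/1125)²·0.645·0.355/30 = 0.000184688
V̂(p̂_st) = 0.000868035; SE = √V̂ = 0.0294624

p̂_st ≈ 0.5767, SE ≈ 0.0295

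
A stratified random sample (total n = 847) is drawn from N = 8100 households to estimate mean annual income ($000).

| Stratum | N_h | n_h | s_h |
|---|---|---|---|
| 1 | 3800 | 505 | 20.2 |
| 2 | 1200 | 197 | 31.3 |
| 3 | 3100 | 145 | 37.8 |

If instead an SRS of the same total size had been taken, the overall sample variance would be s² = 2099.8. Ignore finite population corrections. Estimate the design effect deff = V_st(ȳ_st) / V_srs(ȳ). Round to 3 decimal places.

deff ≈ 0.698

V̂(ȳ_st) = Σ W_h² s_h²/n_h, with W_h = N_h/N and N = 8100:
  stratum 1: (3800/8100)²·20.2²/505 = 0.177831
  stratum 2: (1200/8100)²·31.3²/197 = 0.109148
  stratum 3: (3100/8100)²·37.8²/145 = 1.44334
V_st = 1.73032
V_srs = s²/n = 2099.8/847 = 2.4791
deff = V_st / V_srs = 1.73032/2.4791 = 0.6980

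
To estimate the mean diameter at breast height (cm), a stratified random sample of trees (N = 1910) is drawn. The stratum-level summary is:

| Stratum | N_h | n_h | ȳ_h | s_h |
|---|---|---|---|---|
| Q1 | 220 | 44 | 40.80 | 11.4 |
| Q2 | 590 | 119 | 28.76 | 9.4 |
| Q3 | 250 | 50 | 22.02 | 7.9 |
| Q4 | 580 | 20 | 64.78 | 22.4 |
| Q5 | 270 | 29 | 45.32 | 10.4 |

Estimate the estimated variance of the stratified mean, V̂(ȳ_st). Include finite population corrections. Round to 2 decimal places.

V̂(ȳ_st) ≈ 2.41

V̂(ȳ_st) = Σ W_h² (1 − n_h/N_h) s_h²/n_h, with W_h = N_h/N and N = 1910:
  stratum Q1: (220/1910)²·(1 − 44/220)·11.4²/44 = 0.0313491
  stratum Q2: (590/1910)²·(1 − 119/590)·9.4²/119 = 0.0565607
  stratum Q3: (250/1910)²·(1 − 50/250)·7.9²/50 = 0.0171075
  stratum Q4: (580/1910)²·(1 − 20/580)·22.4²/20 = 2.23365
  stratum Q5: (270/1910)²·(1 − 29/270)·10.4²/29 = 0.0665247
V̂(ȳ_st) = 2.40519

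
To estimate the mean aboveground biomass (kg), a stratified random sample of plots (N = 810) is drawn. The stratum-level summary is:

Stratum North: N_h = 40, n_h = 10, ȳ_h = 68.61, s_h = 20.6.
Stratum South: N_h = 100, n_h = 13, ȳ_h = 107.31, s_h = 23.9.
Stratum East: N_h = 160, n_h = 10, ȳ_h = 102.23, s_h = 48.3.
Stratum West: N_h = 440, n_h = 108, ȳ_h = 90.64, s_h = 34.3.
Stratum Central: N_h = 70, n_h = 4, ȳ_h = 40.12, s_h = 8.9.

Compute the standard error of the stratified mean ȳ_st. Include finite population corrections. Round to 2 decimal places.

SE(ȳ_st) ≈ 3.43

V̂(ȳ_st) = Σ W_h² (1 − n_h/N_h) s_h²/n_h, with W_h = N_h/N and N = 810:
  stratum North: (40/810)²·(1 − 10/40)·20.6²/10 = 0.077615
  stratum South: (100/810)²·(1 − 13/100)·23.9²/13 = 0.582642
  stratum East: (160/810)²·(1 − 10/160)·48.3²/10 = 8.53366
  stratum West: (440/810)²·(1 − 108/440)·34.3²/108 = 2.42541
  stratum Central: (70/810)²·(1 − 4/70)·8.9²/4 = 0.139441
V̂(ȳ_st) = 11.7588
SE(ȳ_st) = √11.7588 = 3.42911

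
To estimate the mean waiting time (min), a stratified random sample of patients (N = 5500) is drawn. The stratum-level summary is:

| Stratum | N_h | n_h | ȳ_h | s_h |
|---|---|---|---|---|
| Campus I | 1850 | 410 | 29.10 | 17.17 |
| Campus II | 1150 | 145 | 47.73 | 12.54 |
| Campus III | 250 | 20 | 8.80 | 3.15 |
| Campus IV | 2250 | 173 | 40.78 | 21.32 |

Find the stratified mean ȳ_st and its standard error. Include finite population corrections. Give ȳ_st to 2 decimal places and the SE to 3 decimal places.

ȳ_st ≈ 36.85, SE ≈ 0.715

ȳ_st = Σ W_h ȳ_h = (1850·29.10 + 1150·47.73 + 250·8.80 + 2250·40.78)/5500 = 36.85082
V̂(ȳ_st) = Σ W_h² (1 − n_h/N_h) s_h²/n_h, with W_h = N_h/N and N = 5500:
  stratum Campus I: (1850/5500)²·(1 − 410/1850)·17.17²/410 = 0.0633236
  stratum Campus II: (1150/5500)²·(1 − 145/1150)·12.54²/145 = 0.0414348
  stratum Campus III: (250/5500)²·(1 − 20/250)·3.15²/20 = 0.000943048
  stratum Campus IV: (2250/5500)²·(1 − 173/2250)·21.32²/173 = 0.405903
V̂(ȳ_st) = 0.511604
SE(ȳ_st) = √0.511604 = 0.715265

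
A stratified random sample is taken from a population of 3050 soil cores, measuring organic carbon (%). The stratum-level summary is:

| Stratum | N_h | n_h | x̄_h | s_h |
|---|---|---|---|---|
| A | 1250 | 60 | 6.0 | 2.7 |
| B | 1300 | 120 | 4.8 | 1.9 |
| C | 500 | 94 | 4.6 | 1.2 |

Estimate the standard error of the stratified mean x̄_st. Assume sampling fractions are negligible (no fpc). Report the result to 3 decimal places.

V̂(x̄_st) = Σ W_h² s_h²/n_h, with W_h = N_h/N and N = 3050:
  stratum A: (1250/3050)²·2.7²/60 = 0.0204078
  stratum B: (1300/3050)²·1.9²/120 = 0.00546529
  stratum C: (500/3050)²·1.2²/94 = 0.000411694
V̂(x̄_st) = 0.0262848
SE(x̄_st) = √0.0262848 = 0.162126

SE(x̄_st) ≈ 0.162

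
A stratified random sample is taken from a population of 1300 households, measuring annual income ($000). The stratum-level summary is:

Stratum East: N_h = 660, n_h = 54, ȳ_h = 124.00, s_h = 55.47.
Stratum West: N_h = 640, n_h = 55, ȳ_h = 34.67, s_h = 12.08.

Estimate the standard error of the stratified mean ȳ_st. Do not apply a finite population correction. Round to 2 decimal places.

SE(ȳ_st) ≈ 3.92

V̂(ȳ_st) = Σ W_h² s_h²/n_h, with W_h = N_h/N and N = 1300:
  stratum East: (660/1300)²·55.47²/54 = 14.6867
  stratum West: (640/1300)²·12.08²/55 = 0.64305
V̂(ȳ_st) = 15.3297
SE(ȳ_st) = √15.3297 = 3.91532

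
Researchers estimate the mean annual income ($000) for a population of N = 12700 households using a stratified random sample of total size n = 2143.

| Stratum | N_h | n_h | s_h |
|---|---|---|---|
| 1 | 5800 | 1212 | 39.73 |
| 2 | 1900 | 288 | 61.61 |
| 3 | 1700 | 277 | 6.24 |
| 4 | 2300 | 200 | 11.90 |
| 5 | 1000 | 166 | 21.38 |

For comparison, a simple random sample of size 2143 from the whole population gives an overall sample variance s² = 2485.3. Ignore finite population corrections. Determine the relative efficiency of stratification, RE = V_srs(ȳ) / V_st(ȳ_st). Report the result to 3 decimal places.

V̂(ȳ_st) = Σ W_h² s_h²/n_h, with W_h = N_h/N and N = 12700:
  stratum 1: (5800/12700)²·39.73²/1212 = 0.271633
  stratum 2: (1900/12700)²·61.61²/288 = 0.294992
  stratum 3: (1700/12700)²·6.24²/277 = 0.00251872
  stratum 4: (2300/12700)²·11.90²/200 = 0.0232227
  stratum 5: (1000/12700)²·21.38²/166 = 0.0170726
V_st = 0.609439
V_srs = s²/n = 2485.3/2143 = 1.15973
Relative efficiency = V_srs / V_st = 1.15973/0.609439 = 1.9029

RE ≈ 1.903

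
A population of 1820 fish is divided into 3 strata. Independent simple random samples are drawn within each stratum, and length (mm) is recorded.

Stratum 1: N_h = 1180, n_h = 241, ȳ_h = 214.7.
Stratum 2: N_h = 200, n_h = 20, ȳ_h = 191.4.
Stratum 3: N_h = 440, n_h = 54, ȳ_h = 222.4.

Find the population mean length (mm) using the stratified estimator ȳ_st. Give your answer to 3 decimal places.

ȳ_st ≈ 214.001

N = Σ N_h = 1820. Stratum weights W_h = N_h/N.
ȳ_st = (1180·214.7 + 200·191.4 + 440·222.4) / 1820 = 214.00110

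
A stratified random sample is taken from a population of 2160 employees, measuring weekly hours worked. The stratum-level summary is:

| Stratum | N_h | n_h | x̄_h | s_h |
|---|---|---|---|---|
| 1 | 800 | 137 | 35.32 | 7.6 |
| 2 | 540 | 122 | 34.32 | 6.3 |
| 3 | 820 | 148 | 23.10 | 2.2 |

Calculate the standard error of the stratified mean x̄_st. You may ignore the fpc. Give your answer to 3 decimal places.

SE(x̄_st) ≈ 0.288

V̂(x̄_st) = Σ W_h² s_h²/n_h, with W_h = N_h/N and N = 2160:
  stratum 1: (800/2160)²·7.6²/137 = 0.0578334
  stratum 2: (540/2160)²·6.3²/122 = 0.020333
  stratum 3: (820/2160)²·2.2²/148 = 0.00471307
V̂(x̄_st) = 0.0828795
SE(x̄_st) = √0.0828795 = 0.287888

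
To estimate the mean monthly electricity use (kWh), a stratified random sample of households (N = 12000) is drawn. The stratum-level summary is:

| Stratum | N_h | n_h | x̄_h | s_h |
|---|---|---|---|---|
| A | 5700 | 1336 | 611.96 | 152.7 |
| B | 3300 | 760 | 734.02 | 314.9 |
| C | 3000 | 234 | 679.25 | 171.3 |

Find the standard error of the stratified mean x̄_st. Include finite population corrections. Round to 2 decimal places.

SE(x̄_st) ≈ 4.22

V̂(x̄_st) = Σ W_h² (1 − n_h/N_h) s_h²/n_h, with W_h = N_h/N and N = 12000:
  stratum A: (5700/12000)²·(1 − 1336/5700)·152.7²/1336 = 3.01487
  stratum B: (3300/12000)²·(1 − 760/3300)·314.9²/760 = 7.59481
  stratum C: (3000/12000)²·(1 − 234/3000)·171.3²/234 = 7.2262
V̂(x̄_st) = 17.8359
SE(x̄_st) = √17.8359 = 4.22325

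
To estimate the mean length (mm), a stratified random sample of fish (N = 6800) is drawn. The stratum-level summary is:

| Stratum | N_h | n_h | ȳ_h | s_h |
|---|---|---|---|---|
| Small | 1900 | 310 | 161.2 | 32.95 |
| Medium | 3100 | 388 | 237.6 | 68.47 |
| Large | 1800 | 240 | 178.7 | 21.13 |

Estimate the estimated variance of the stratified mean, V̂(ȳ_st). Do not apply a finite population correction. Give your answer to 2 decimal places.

V̂(ȳ_st) ≈ 2.91

V̂(ȳ_st) = Σ W_h² s_h²/n_h, with W_h = N_h/N and N = 6800:
  stratum Small: (1900/6800)²·32.95²/310 = 0.273425
  stratum Medium: (3100/6800)²·68.47²/388 = 2.51116
  stratum Large: (1800/6800)²·21.13²/240 = 0.130351
V̂(ȳ_st) = 2.91494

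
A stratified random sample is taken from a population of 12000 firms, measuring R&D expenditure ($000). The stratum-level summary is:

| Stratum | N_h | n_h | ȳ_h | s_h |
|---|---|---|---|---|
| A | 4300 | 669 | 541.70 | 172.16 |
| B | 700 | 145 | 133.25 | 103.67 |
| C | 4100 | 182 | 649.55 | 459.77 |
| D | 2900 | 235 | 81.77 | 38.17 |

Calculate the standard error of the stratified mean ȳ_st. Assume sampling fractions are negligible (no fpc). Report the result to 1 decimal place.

V̂(ȳ_st) = Σ W_h² s_h²/n_h, with W_h = N_h/N and N = 12000:
  stratum A: (4300/12000)²·172.16²/669 = 5.6887
  stratum B: (700/12000)²·103.67²/145 = 0.252216
  stratum C: (4100/12000)²·459.77²/182 = 135.586
  stratum D: (2900/12000)²·38.17²/235 = 0.362085
V̂(ȳ_st) = 141.889
SE(ȳ_st) = √141.889 = 11.9117

SE(ȳ_st) ≈ 11.9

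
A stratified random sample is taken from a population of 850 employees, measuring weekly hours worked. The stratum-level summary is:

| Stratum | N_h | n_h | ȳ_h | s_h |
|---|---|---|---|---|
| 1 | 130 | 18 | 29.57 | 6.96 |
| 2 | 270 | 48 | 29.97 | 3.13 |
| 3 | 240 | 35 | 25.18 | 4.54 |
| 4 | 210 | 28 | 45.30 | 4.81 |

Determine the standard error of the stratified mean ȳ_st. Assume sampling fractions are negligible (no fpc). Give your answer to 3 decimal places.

SE(ȳ_st) ≈ 0.425

V̂(ȳ_st) = Σ W_h² s_h²/n_h, with W_h = N_h/N and N = 850:
  stratum 1: (130/850)²·6.96²/18 = 0.0629499
  stratum 2: (270/850)²·3.13²/48 = 0.0205938
  stratum 3: (240/850)²·4.54²/35 = 0.0469492
  stratum 4: (210/850)²·4.81²/28 = 0.0504351
V̂(ȳ_st) = 0.180928
SE(ȳ_st) = √0.180928 = 0.425356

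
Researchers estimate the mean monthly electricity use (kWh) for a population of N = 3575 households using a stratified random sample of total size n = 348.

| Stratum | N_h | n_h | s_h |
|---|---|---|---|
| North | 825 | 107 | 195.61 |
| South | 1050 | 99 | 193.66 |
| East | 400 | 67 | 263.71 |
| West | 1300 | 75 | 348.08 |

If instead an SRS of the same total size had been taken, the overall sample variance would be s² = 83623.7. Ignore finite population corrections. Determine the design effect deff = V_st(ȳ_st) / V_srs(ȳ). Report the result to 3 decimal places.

deff ≈ 1.158

V̂(ȳ_st) = Σ W_h² s_h²/n_h, with W_h = N_h/N and N = 3575:
  stratum North: (825/3575)²·195.61²/107 = 19.0438
  stratum South: (1050/3575)²·193.66²/99 = 32.6792
  stratum East: (400/3575)²·263.71²/67 = 12.9941
  stratum West: (1300/3575)²·348.08²/75 = 213.615
V_st = 278.332
V_srs = s²/n = 83623.7/348 = 240.298
deff = V_st / V_srs = 278.332/240.298 = 1.1583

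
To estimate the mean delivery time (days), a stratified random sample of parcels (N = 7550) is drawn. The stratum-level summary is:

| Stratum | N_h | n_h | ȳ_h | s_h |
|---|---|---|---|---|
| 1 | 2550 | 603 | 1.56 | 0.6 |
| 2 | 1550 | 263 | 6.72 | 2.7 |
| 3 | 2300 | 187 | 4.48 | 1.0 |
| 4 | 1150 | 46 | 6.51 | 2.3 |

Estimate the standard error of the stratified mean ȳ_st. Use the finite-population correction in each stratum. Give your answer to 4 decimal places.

V̂(ȳ_st) = Σ W_h² (1 − n_h/N_h) s_h²/n_h, with W_h = N_h/N and N = 7550:
  stratum 1: (2550/7550)²·(1 − 603/2550)·0.6²/603 = 5.19993e-05
  stratum 2: (1550/7550)²·(1 − 263/1550)·2.7²/263 = 0.000970037
  stratum 3: (2300/7550)²·(1 − 187/2300)·1.0²/187 = 0.000455923
  stratum 4: (1150/7550)²·(1 − 46/1150)·2.3²/46 = 0.00256136
V̂(ȳ_st) = 0.00403932
SE(ȳ_st) = √0.00403932 = 0.0635556

SE(ȳ_st) ≈ 0.0636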